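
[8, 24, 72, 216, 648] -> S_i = 8*3^i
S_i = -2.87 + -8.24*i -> [-2.87, -11.11, -19.35, -27.59, -35.83]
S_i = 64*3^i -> [64, 192, 576, 1728, 5184]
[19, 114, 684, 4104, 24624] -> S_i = 19*6^i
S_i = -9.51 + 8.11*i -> [-9.51, -1.4, 6.71, 14.82, 22.93]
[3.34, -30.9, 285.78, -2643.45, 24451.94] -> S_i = 3.34*(-9.25)^i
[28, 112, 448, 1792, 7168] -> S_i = 28*4^i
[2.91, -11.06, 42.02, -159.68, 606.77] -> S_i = 2.91*(-3.80)^i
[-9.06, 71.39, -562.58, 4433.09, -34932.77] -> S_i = -9.06*(-7.88)^i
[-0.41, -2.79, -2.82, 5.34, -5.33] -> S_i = Random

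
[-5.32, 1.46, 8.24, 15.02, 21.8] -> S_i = -5.32 + 6.78*i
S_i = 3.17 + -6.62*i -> [3.17, -3.45, -10.07, -16.69, -23.31]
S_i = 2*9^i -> [2, 18, 162, 1458, 13122]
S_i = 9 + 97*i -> [9, 106, 203, 300, 397]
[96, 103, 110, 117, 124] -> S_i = 96 + 7*i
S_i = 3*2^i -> [3, 6, 12, 24, 48]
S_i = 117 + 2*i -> [117, 119, 121, 123, 125]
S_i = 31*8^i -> [31, 248, 1984, 15872, 126976]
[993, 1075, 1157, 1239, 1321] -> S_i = 993 + 82*i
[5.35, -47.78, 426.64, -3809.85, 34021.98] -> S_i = 5.35*(-8.93)^i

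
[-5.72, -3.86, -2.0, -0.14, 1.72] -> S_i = -5.72 + 1.86*i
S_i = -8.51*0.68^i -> [-8.51, -5.79, -3.94, -2.68, -1.82]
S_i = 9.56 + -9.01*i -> [9.56, 0.55, -8.46, -17.47, -26.48]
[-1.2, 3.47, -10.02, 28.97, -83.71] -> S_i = -1.20*(-2.89)^i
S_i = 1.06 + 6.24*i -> [1.06, 7.3, 13.54, 19.78, 26.02]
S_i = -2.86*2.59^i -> [-2.86, -7.41, -19.19, -49.69, -128.7]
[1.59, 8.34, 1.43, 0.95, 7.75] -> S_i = Random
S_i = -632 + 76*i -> [-632, -556, -480, -404, -328]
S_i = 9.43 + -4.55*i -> [9.43, 4.88, 0.33, -4.22, -8.77]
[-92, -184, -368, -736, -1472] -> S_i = -92*2^i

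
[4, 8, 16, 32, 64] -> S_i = 4*2^i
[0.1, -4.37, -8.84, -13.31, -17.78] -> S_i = 0.10 + -4.47*i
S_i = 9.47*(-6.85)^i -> [9.47, -64.87, 444.36, -3043.84, 20850.3]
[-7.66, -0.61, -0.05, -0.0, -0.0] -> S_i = -7.66*0.08^i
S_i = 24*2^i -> [24, 48, 96, 192, 384]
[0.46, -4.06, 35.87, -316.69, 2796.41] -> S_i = 0.46*(-8.83)^i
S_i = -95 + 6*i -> [-95, -89, -83, -77, -71]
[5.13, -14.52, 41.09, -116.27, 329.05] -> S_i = 5.13*(-2.83)^i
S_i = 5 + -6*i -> [5, -1, -7, -13, -19]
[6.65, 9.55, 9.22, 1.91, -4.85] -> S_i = Random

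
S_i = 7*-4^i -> [7, -28, 112, -448, 1792]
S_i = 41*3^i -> [41, 123, 369, 1107, 3321]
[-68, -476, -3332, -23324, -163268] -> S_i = -68*7^i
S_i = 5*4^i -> [5, 20, 80, 320, 1280]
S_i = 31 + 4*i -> [31, 35, 39, 43, 47]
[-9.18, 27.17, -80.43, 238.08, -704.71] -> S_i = -9.18*(-2.96)^i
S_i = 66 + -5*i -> [66, 61, 56, 51, 46]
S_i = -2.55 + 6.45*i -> [-2.55, 3.9, 10.35, 16.8, 23.25]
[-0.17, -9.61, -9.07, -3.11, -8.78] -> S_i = Random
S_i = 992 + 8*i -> [992, 1000, 1008, 1016, 1024]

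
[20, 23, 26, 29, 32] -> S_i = 20 + 3*i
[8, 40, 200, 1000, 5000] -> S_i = 8*5^i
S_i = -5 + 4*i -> [-5, -1, 3, 7, 11]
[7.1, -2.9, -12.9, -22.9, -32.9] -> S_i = 7.10 + -10.00*i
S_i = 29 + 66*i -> [29, 95, 161, 227, 293]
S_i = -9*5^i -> [-9, -45, -225, -1125, -5625]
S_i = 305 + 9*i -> [305, 314, 323, 332, 341]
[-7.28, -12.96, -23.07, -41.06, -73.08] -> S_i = -7.28*1.78^i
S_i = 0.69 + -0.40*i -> [0.69, 0.29, -0.11, -0.51, -0.91]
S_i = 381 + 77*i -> [381, 458, 535, 612, 689]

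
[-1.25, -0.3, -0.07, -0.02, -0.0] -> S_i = -1.25*0.24^i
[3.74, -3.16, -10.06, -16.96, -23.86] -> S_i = 3.74 + -6.90*i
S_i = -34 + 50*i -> [-34, 16, 66, 116, 166]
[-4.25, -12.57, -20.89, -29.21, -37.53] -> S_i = -4.25 + -8.32*i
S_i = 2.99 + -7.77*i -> [2.99, -4.78, -12.55, -20.32, -28.09]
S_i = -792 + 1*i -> [-792, -791, -790, -789, -788]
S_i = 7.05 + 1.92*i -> [7.05, 8.97, 10.89, 12.81, 14.73]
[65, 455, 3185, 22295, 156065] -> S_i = 65*7^i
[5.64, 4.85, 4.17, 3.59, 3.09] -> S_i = 5.64*0.86^i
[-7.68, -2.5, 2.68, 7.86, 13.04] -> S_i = -7.68 + 5.18*i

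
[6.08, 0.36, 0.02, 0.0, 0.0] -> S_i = 6.08*0.06^i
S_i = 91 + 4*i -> [91, 95, 99, 103, 107]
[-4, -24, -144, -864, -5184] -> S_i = -4*6^i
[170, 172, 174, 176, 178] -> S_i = 170 + 2*i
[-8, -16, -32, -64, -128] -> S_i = -8*2^i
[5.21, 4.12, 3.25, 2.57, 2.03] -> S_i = 5.21*0.79^i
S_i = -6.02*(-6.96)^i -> [-6.02, 41.9, -291.62, 2029.66, -14126.46]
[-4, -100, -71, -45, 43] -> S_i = Random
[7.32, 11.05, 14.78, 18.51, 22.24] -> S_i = 7.32 + 3.73*i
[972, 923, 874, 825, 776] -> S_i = 972 + -49*i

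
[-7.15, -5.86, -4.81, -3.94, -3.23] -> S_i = -7.15*0.82^i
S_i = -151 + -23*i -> [-151, -174, -197, -220, -243]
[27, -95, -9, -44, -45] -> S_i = Random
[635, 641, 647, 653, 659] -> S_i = 635 + 6*i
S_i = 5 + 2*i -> [5, 7, 9, 11, 13]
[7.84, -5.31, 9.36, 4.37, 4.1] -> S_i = Random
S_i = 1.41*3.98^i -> [1.41, 5.61, 22.33, 88.89, 353.79]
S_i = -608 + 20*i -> [-608, -588, -568, -548, -528]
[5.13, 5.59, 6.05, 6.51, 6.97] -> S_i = 5.13 + 0.46*i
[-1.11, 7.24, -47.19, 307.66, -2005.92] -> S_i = -1.11*(-6.52)^i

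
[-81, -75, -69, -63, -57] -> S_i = -81 + 6*i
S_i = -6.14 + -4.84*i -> [-6.14, -10.98, -15.82, -20.66, -25.5]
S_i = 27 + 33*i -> [27, 60, 93, 126, 159]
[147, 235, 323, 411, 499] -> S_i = 147 + 88*i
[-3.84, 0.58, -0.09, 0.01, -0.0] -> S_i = -3.84*(-0.15)^i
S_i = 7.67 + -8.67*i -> [7.67, -1.0, -9.67, -18.34, -27.01]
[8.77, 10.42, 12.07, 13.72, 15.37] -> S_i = 8.77 + 1.65*i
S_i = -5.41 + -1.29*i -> [-5.41, -6.7, -7.99, -9.28, -10.57]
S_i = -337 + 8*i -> [-337, -329, -321, -313, -305]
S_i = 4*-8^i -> [4, -32, 256, -2048, 16384]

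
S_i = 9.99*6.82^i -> [9.99, 68.13, 464.66, 3168.97, 21612.4]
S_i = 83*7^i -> [83, 581, 4067, 28469, 199283]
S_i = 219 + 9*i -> [219, 228, 237, 246, 255]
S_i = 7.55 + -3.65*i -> [7.55, 3.9, 0.25, -3.4, -7.05]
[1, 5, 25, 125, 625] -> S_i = 1*5^i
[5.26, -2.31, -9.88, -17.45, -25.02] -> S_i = 5.26 + -7.57*i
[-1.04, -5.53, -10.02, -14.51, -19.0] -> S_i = -1.04 + -4.49*i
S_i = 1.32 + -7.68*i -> [1.32, -6.36, -14.04, -21.72, -29.4]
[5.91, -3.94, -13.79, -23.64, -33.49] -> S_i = 5.91 + -9.85*i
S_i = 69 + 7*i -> [69, 76, 83, 90, 97]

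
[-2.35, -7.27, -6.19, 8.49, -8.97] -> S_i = Random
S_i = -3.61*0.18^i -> [-3.61, -0.65, -0.12, -0.02, -0.0]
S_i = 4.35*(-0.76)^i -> [4.35, -3.31, 2.51, -1.91, 1.45]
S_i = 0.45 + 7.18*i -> [0.45, 7.63, 14.81, 21.99, 29.17]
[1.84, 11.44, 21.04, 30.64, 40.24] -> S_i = 1.84 + 9.60*i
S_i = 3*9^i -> [3, 27, 243, 2187, 19683]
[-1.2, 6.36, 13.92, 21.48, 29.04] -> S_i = -1.20 + 7.56*i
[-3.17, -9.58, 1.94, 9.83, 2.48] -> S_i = Random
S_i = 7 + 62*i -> [7, 69, 131, 193, 255]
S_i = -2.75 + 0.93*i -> [-2.75, -1.82, -0.89, 0.04, 0.97]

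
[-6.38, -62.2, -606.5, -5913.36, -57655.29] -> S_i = -6.38*9.75^i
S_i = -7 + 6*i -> [-7, -1, 5, 11, 17]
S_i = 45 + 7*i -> [45, 52, 59, 66, 73]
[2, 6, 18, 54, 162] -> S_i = 2*3^i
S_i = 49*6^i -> [49, 294, 1764, 10584, 63504]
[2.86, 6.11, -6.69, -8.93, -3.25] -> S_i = Random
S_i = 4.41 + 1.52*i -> [4.41, 5.93, 7.45, 8.97, 10.49]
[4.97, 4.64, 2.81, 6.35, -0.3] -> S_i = Random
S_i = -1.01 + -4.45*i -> [-1.01, -5.46, -9.91, -14.36, -18.81]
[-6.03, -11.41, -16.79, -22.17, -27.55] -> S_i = -6.03 + -5.38*i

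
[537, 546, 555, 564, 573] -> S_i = 537 + 9*i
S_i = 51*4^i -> [51, 204, 816, 3264, 13056]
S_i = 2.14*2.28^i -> [2.14, 4.88, 11.12, 25.36, 57.83]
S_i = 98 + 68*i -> [98, 166, 234, 302, 370]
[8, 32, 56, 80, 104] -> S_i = 8 + 24*i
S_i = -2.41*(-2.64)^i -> [-2.41, 6.36, -16.8, 44.34, -117.07]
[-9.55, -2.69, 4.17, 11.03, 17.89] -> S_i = -9.55 + 6.86*i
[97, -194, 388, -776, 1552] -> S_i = 97*-2^i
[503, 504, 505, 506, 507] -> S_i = 503 + 1*i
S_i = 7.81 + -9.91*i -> [7.81, -2.1, -12.01, -21.92, -31.83]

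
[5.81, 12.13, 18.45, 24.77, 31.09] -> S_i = 5.81 + 6.32*i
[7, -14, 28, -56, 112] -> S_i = 7*-2^i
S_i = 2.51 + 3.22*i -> [2.51, 5.73, 8.95, 12.17, 15.39]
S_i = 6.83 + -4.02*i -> [6.83, 2.81, -1.21, -5.23, -9.25]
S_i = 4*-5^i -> [4, -20, 100, -500, 2500]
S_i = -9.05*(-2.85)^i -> [-9.05, 25.79, -73.51, 209.5, -597.07]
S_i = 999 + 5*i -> [999, 1004, 1009, 1014, 1019]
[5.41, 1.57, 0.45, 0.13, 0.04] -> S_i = 5.41*0.29^i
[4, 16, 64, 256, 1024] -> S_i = 4*4^i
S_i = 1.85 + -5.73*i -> [1.85, -3.88, -9.61, -15.34, -21.07]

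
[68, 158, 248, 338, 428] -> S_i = 68 + 90*i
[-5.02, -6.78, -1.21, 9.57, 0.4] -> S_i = Random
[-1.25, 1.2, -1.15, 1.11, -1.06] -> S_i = -1.25*(-0.96)^i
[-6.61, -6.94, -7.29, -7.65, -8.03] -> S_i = -6.61*1.05^i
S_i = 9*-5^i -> [9, -45, 225, -1125, 5625]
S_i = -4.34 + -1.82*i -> [-4.34, -6.16, -7.98, -9.8, -11.62]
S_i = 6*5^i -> [6, 30, 150, 750, 3750]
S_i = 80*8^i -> [80, 640, 5120, 40960, 327680]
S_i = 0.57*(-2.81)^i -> [0.57, -1.6, 4.5, -12.65, 35.54]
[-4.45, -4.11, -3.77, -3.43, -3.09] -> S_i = -4.45 + 0.34*i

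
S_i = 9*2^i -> [9, 18, 36, 72, 144]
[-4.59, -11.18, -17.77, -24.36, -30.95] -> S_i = -4.59 + -6.59*i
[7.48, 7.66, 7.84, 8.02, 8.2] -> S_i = 7.48 + 0.18*i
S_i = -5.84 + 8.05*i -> [-5.84, 2.21, 10.26, 18.31, 26.36]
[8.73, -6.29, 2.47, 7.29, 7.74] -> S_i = Random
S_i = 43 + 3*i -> [43, 46, 49, 52, 55]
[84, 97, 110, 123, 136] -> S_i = 84 + 13*i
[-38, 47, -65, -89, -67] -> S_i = Random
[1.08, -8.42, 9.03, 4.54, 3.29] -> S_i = Random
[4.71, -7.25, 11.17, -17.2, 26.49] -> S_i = 4.71*(-1.54)^i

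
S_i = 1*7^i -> [1, 7, 49, 343, 2401]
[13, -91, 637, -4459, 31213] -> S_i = 13*-7^i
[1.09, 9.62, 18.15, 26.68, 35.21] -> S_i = 1.09 + 8.53*i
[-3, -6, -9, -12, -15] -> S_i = -3 + -3*i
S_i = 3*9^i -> [3, 27, 243, 2187, 19683]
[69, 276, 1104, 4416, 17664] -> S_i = 69*4^i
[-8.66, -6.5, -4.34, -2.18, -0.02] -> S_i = -8.66 + 2.16*i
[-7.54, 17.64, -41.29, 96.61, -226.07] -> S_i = -7.54*(-2.34)^i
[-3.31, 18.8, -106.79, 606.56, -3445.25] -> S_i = -3.31*(-5.68)^i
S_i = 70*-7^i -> [70, -490, 3430, -24010, 168070]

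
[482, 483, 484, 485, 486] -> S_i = 482 + 1*i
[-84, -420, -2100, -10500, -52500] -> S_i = -84*5^i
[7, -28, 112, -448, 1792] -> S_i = 7*-4^i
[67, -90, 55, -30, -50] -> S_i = Random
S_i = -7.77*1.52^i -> [-7.77, -11.81, -17.95, -27.29, -41.48]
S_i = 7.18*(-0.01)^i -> [7.18, -0.07, 0.0, -0.0, 0.0]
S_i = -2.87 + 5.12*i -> [-2.87, 2.25, 7.37, 12.49, 17.61]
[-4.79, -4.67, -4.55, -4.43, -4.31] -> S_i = -4.79 + 0.12*i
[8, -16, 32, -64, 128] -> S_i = 8*-2^i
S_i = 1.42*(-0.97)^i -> [1.42, -1.38, 1.34, -1.3, 1.26]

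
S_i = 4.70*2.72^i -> [4.7, 12.78, 34.77, 94.58, 257.26]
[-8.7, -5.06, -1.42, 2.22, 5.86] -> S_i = -8.70 + 3.64*i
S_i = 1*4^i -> [1, 4, 16, 64, 256]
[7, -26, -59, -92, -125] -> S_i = 7 + -33*i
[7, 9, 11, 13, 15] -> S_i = 7 + 2*i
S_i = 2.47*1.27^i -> [2.47, 3.14, 3.98, 5.06, 6.43]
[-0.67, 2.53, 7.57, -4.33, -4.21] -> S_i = Random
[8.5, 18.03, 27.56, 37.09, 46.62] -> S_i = 8.50 + 9.53*i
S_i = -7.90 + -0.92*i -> [-7.9, -8.82, -9.74, -10.66, -11.58]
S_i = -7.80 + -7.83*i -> [-7.8, -15.63, -23.46, -31.29, -39.12]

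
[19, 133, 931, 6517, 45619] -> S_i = 19*7^i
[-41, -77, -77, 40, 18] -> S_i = Random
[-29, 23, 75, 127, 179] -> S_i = -29 + 52*i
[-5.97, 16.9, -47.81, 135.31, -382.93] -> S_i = -5.97*(-2.83)^i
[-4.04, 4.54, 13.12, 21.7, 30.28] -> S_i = -4.04 + 8.58*i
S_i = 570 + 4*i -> [570, 574, 578, 582, 586]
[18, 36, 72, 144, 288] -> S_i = 18*2^i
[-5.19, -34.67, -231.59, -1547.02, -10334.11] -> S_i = -5.19*6.68^i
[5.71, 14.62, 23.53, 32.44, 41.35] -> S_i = 5.71 + 8.91*i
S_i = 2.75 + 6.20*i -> [2.75, 8.95, 15.15, 21.35, 27.55]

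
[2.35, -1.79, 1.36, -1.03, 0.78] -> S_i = 2.35*(-0.76)^i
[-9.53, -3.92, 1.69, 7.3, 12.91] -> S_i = -9.53 + 5.61*i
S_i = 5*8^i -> [5, 40, 320, 2560, 20480]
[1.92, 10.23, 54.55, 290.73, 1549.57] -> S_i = 1.92*5.33^i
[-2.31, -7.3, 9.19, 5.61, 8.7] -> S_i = Random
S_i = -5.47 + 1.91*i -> [-5.47, -3.56, -1.65, 0.26, 2.17]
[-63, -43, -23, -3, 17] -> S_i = -63 + 20*i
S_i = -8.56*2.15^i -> [-8.56, -18.4, -39.57, -85.07, -182.91]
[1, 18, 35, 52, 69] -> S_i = 1 + 17*i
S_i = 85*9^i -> [85, 765, 6885, 61965, 557685]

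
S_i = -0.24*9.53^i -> [-0.24, -2.29, -21.8, -207.73, -1979.62]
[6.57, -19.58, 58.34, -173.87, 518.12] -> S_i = 6.57*(-2.98)^i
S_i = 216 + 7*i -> [216, 223, 230, 237, 244]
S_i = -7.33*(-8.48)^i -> [-7.33, 62.16, -527.1, 4469.84, -37904.2]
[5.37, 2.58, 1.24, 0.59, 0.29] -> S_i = 5.37*0.48^i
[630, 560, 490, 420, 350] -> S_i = 630 + -70*i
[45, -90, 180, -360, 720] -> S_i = 45*-2^i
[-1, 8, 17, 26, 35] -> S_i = -1 + 9*i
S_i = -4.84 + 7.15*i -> [-4.84, 2.31, 9.46, 16.61, 23.76]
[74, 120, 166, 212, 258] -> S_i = 74 + 46*i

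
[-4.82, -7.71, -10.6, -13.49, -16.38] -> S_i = -4.82 + -2.89*i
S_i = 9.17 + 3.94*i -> [9.17, 13.11, 17.05, 20.99, 24.93]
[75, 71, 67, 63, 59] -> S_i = 75 + -4*i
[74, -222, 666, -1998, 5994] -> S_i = 74*-3^i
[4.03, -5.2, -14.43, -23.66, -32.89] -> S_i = 4.03 + -9.23*i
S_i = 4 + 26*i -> [4, 30, 56, 82, 108]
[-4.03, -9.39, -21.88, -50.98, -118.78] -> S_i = -4.03*2.33^i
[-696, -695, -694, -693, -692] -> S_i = -696 + 1*i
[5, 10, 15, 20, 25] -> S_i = 5 + 5*i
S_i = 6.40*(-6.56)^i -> [6.4, -41.98, 275.42, -1806.72, 11852.1]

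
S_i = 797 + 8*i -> [797, 805, 813, 821, 829]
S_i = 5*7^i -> [5, 35, 245, 1715, 12005]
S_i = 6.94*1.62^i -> [6.94, 11.24, 18.21, 29.51, 47.8]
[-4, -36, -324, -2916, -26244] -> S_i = -4*9^i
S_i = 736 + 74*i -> [736, 810, 884, 958, 1032]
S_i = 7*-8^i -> [7, -56, 448, -3584, 28672]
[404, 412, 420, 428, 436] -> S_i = 404 + 8*i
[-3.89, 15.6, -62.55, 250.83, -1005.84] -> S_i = -3.89*(-4.01)^i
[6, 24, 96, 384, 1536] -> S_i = 6*4^i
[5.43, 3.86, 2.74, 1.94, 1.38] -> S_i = 5.43*0.71^i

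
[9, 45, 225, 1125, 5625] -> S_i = 9*5^i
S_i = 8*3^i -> [8, 24, 72, 216, 648]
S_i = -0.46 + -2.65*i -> [-0.46, -3.11, -5.76, -8.41, -11.06]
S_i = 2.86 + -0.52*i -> [2.86, 2.34, 1.82, 1.3, 0.78]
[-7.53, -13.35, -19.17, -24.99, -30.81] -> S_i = -7.53 + -5.82*i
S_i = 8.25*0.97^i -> [8.25, 8.0, 7.76, 7.53, 7.3]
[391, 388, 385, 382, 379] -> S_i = 391 + -3*i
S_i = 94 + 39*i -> [94, 133, 172, 211, 250]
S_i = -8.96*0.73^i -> [-8.96, -6.54, -4.77, -3.49, -2.54]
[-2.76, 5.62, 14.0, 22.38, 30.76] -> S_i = -2.76 + 8.38*i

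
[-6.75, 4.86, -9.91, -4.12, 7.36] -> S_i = Random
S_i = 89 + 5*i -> [89, 94, 99, 104, 109]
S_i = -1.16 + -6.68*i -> [-1.16, -7.84, -14.52, -21.2, -27.88]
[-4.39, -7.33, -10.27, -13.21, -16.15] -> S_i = -4.39 + -2.94*i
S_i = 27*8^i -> [27, 216, 1728, 13824, 110592]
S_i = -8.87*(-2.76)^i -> [-8.87, 24.48, -67.57, 186.49, -514.71]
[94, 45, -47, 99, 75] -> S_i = Random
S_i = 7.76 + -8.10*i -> [7.76, -0.34, -8.44, -16.54, -24.64]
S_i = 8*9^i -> [8, 72, 648, 5832, 52488]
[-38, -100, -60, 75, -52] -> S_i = Random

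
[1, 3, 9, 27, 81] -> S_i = 1*3^i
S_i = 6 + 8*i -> [6, 14, 22, 30, 38]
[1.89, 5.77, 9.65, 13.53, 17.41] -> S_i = 1.89 + 3.88*i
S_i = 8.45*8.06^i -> [8.45, 68.11, 548.94, 4424.48, 35661.28]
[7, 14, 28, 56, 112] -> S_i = 7*2^i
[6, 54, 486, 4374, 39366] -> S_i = 6*9^i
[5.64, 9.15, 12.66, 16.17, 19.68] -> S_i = 5.64 + 3.51*i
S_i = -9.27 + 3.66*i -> [-9.27, -5.61, -1.95, 1.71, 5.37]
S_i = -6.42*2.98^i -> [-6.42, -19.13, -57.01, -169.9, -506.29]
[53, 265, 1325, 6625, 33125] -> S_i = 53*5^i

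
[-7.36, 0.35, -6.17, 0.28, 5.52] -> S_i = Random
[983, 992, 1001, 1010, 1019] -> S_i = 983 + 9*i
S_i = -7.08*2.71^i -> [-7.08, -19.19, -52.0, -140.91, -381.87]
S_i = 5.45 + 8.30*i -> [5.45, 13.75, 22.05, 30.35, 38.65]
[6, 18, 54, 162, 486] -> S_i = 6*3^i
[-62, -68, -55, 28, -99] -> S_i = Random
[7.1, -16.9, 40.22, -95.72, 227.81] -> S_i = 7.10*(-2.38)^i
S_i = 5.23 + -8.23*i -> [5.23, -3.0, -11.23, -19.46, -27.69]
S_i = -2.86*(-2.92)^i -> [-2.86, 8.35, -24.39, 71.21, -207.92]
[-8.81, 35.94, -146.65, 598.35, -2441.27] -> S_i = -8.81*(-4.08)^i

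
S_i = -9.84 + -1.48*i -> [-9.84, -11.32, -12.8, -14.28, -15.76]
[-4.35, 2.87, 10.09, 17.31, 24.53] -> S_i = -4.35 + 7.22*i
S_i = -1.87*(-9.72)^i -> [-1.87, 18.18, -176.67, 1717.28, -16691.93]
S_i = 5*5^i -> [5, 25, 125, 625, 3125]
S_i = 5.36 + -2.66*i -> [5.36, 2.7, 0.04, -2.62, -5.28]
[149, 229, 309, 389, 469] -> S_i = 149 + 80*i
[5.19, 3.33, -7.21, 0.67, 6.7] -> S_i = Random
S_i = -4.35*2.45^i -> [-4.35, -10.66, -26.11, -63.97, -156.73]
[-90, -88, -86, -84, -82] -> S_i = -90 + 2*i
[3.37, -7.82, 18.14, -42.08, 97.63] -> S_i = 3.37*(-2.32)^i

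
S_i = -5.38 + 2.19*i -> [-5.38, -3.19, -1.0, 1.19, 3.38]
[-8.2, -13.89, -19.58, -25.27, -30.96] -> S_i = -8.20 + -5.69*i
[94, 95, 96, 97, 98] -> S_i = 94 + 1*i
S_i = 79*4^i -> [79, 316, 1264, 5056, 20224]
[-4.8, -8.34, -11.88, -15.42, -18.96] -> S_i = -4.80 + -3.54*i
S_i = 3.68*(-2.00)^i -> [3.68, -7.36, 14.72, -29.44, 58.88]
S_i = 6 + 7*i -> [6, 13, 20, 27, 34]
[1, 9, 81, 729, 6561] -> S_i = 1*9^i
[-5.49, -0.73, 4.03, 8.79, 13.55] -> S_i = -5.49 + 4.76*i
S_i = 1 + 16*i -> [1, 17, 33, 49, 65]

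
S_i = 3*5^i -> [3, 15, 75, 375, 1875]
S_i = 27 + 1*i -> [27, 28, 29, 30, 31]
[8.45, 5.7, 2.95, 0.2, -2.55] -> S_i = 8.45 + -2.75*i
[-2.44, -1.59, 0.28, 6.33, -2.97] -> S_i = Random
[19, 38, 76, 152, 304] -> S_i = 19*2^i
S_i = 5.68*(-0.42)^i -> [5.68, -2.39, 1.0, -0.42, 0.18]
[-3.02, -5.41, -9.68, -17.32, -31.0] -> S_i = -3.02*1.79^i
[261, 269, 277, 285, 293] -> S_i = 261 + 8*i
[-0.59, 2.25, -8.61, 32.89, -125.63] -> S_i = -0.59*(-3.82)^i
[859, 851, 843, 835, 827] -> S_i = 859 + -8*i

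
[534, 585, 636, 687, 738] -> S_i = 534 + 51*i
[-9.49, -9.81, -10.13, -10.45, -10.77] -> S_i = -9.49 + -0.32*i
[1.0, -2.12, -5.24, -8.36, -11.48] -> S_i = 1.00 + -3.12*i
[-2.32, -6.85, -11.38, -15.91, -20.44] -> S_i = -2.32 + -4.53*i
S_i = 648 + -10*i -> [648, 638, 628, 618, 608]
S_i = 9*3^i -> [9, 27, 81, 243, 729]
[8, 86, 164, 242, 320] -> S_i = 8 + 78*i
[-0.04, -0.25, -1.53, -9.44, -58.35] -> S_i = -0.04*6.18^i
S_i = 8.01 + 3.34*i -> [8.01, 11.35, 14.69, 18.03, 21.37]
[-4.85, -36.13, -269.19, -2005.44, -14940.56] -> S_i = -4.85*7.45^i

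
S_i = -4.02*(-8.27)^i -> [-4.02, 33.25, -274.94, 2273.75, -18803.91]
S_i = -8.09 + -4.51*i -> [-8.09, -12.6, -17.11, -21.62, -26.13]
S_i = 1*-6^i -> [1, -6, 36, -216, 1296]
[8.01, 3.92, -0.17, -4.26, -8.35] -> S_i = 8.01 + -4.09*i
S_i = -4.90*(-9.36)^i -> [-4.9, 45.86, -429.29, 4018.13, -37609.67]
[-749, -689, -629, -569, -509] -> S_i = -749 + 60*i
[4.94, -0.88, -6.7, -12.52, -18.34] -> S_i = 4.94 + -5.82*i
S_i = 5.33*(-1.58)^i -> [5.33, -8.42, 13.31, -21.02, 33.22]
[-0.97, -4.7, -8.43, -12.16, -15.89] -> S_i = -0.97 + -3.73*i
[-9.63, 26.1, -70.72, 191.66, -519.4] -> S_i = -9.63*(-2.71)^i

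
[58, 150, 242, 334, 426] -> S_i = 58 + 92*i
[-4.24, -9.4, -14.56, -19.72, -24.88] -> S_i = -4.24 + -5.16*i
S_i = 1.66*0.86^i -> [1.66, 1.43, 1.23, 1.06, 0.91]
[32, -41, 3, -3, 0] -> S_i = Random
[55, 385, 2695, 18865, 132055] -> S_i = 55*7^i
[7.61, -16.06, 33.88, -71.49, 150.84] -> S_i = 7.61*(-2.11)^i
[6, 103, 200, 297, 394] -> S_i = 6 + 97*i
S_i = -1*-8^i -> [-1, 8, -64, 512, -4096]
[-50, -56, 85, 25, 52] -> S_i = Random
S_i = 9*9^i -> [9, 81, 729, 6561, 59049]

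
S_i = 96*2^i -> [96, 192, 384, 768, 1536]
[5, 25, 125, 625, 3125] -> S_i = 5*5^i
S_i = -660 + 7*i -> [-660, -653, -646, -639, -632]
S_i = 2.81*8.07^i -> [2.81, 22.68, 183.0, 1476.82, 11917.92]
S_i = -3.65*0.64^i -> [-3.65, -2.34, -1.5, -0.96, -0.61]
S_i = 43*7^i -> [43, 301, 2107, 14749, 103243]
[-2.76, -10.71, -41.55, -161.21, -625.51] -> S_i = -2.76*3.88^i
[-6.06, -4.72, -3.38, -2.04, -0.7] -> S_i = -6.06 + 1.34*i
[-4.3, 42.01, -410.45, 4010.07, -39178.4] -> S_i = -4.30*(-9.77)^i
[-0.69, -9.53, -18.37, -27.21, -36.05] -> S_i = -0.69 + -8.84*i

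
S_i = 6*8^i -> [6, 48, 384, 3072, 24576]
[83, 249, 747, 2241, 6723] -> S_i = 83*3^i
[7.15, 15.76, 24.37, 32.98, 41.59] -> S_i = 7.15 + 8.61*i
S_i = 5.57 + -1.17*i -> [5.57, 4.4, 3.23, 2.06, 0.89]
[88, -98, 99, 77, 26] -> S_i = Random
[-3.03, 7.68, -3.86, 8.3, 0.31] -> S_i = Random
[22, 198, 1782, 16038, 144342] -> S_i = 22*9^i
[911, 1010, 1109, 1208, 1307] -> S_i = 911 + 99*i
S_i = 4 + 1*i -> [4, 5, 6, 7, 8]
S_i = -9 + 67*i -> [-9, 58, 125, 192, 259]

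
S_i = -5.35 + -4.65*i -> [-5.35, -10.0, -14.65, -19.3, -23.95]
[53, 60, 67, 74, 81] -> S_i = 53 + 7*i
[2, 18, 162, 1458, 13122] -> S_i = 2*9^i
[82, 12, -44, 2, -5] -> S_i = Random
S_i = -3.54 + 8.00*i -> [-3.54, 4.46, 12.46, 20.46, 28.46]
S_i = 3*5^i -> [3, 15, 75, 375, 1875]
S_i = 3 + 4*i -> [3, 7, 11, 15, 19]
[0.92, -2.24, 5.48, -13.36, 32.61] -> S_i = 0.92*(-2.44)^i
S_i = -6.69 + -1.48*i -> [-6.69, -8.17, -9.65, -11.13, -12.61]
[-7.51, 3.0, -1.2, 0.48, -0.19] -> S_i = -7.51*(-0.40)^i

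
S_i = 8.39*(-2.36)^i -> [8.39, -19.8, 46.73, -110.28, 260.26]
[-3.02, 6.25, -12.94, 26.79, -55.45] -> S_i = -3.02*(-2.07)^i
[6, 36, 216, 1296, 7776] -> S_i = 6*6^i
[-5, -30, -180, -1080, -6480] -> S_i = -5*6^i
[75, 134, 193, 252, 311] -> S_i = 75 + 59*i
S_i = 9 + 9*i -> [9, 18, 27, 36, 45]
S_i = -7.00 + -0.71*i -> [-7.0, -7.71, -8.42, -9.13, -9.84]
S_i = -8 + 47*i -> [-8, 39, 86, 133, 180]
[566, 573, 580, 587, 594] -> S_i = 566 + 7*i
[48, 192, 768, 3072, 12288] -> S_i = 48*4^i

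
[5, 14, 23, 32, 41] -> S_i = 5 + 9*i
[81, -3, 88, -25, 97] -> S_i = Random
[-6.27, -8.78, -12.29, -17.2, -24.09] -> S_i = -6.27*1.40^i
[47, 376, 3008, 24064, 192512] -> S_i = 47*8^i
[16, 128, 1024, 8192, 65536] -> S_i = 16*8^i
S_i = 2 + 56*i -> [2, 58, 114, 170, 226]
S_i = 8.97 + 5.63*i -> [8.97, 14.6, 20.23, 25.86, 31.49]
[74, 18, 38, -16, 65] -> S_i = Random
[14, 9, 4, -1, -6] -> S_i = 14 + -5*i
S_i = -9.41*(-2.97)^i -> [-9.41, 27.95, -83.0, 246.52, -732.18]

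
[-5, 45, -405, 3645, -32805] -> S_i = -5*-9^i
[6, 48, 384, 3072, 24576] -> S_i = 6*8^i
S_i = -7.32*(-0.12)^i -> [-7.32, 0.88, -0.11, 0.01, -0.0]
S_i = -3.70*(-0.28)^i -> [-3.7, 1.04, -0.29, 0.08, -0.02]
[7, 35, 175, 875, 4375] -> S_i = 7*5^i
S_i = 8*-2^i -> [8, -16, 32, -64, 128]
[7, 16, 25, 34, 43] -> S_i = 7 + 9*i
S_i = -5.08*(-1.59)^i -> [-5.08, 8.08, -12.84, 20.42, -32.47]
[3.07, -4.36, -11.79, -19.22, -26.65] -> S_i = 3.07 + -7.43*i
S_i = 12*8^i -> [12, 96, 768, 6144, 49152]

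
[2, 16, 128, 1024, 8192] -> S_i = 2*8^i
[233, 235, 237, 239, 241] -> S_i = 233 + 2*i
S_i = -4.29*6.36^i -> [-4.29, -27.28, -173.53, -1103.64, -7019.17]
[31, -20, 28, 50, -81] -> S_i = Random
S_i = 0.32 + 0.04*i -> [0.32, 0.36, 0.4, 0.44, 0.48]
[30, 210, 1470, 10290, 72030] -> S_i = 30*7^i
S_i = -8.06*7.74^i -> [-8.06, -62.38, -482.86, -3737.3, -28926.7]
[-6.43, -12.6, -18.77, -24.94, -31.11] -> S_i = -6.43 + -6.17*i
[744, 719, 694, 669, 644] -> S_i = 744 + -25*i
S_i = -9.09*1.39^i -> [-9.09, -12.64, -17.56, -24.41, -33.93]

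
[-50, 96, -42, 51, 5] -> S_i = Random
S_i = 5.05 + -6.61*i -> [5.05, -1.56, -8.17, -14.78, -21.39]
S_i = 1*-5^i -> [1, -5, 25, -125, 625]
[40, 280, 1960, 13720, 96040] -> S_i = 40*7^i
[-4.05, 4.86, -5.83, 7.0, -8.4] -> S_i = -4.05*(-1.20)^i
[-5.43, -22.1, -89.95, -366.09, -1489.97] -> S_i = -5.43*4.07^i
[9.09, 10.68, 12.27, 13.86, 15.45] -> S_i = 9.09 + 1.59*i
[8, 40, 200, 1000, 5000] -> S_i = 8*5^i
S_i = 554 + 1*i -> [554, 555, 556, 557, 558]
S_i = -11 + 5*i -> [-11, -6, -1, 4, 9]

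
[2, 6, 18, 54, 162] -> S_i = 2*3^i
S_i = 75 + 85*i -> [75, 160, 245, 330, 415]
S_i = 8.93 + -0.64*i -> [8.93, 8.29, 7.65, 7.01, 6.37]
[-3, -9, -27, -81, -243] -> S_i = -3*3^i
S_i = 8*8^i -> [8, 64, 512, 4096, 32768]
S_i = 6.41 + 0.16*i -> [6.41, 6.57, 6.73, 6.89, 7.05]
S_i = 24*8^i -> [24, 192, 1536, 12288, 98304]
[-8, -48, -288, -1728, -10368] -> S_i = -8*6^i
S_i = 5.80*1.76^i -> [5.8, 10.21, 17.97, 31.62, 55.65]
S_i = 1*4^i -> [1, 4, 16, 64, 256]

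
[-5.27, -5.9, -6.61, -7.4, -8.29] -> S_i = -5.27*1.12^i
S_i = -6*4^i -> [-6, -24, -96, -384, -1536]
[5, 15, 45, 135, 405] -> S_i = 5*3^i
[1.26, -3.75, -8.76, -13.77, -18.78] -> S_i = 1.26 + -5.01*i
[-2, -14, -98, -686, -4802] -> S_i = -2*7^i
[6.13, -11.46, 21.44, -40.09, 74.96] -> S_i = 6.13*(-1.87)^i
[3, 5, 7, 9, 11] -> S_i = 3 + 2*i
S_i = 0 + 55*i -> [0, 55, 110, 165, 220]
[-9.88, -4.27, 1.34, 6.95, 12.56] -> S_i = -9.88 + 5.61*i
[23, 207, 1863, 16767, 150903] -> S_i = 23*9^i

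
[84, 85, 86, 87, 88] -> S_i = 84 + 1*i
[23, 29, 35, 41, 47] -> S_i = 23 + 6*i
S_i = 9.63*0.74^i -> [9.63, 7.13, 5.27, 3.9, 2.89]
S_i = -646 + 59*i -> [-646, -587, -528, -469, -410]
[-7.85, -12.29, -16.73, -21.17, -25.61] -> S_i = -7.85 + -4.44*i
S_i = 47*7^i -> [47, 329, 2303, 16121, 112847]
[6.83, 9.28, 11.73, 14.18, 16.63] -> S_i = 6.83 + 2.45*i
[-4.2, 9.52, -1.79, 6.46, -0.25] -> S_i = Random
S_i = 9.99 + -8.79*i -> [9.99, 1.2, -7.59, -16.38, -25.17]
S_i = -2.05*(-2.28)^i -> [-2.05, 4.67, -10.66, 24.3, -55.4]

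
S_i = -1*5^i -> [-1, -5, -25, -125, -625]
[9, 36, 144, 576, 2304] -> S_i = 9*4^i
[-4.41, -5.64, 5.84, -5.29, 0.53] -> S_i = Random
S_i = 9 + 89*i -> [9, 98, 187, 276, 365]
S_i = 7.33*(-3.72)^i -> [7.33, -27.27, 101.44, -377.34, 1403.7]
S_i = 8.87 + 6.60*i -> [8.87, 15.47, 22.07, 28.67, 35.27]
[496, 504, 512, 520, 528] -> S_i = 496 + 8*i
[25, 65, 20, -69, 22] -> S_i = Random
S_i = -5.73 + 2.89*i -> [-5.73, -2.84, 0.05, 2.94, 5.83]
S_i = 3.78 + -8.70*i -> [3.78, -4.92, -13.62, -22.32, -31.02]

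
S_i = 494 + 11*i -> [494, 505, 516, 527, 538]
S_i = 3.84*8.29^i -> [3.84, 31.83, 263.9, 2187.74, 18136.33]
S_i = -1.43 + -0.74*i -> [-1.43, -2.17, -2.91, -3.65, -4.39]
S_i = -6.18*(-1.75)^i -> [-6.18, 10.82, -18.93, 33.12, -57.96]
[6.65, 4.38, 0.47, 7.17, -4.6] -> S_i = Random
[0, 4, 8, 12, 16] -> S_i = 0 + 4*i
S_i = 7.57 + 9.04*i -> [7.57, 16.61, 25.65, 34.69, 43.73]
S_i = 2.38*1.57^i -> [2.38, 3.74, 5.87, 9.21, 14.46]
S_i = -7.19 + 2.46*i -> [-7.19, -4.73, -2.27, 0.19, 2.65]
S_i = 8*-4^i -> [8, -32, 128, -512, 2048]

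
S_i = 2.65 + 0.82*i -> [2.65, 3.47, 4.29, 5.11, 5.93]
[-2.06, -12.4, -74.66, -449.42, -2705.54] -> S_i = -2.06*6.02^i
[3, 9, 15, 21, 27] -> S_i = 3 + 6*i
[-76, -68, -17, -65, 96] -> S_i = Random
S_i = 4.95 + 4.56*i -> [4.95, 9.51, 14.07, 18.63, 23.19]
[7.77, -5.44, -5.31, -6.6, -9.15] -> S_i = Random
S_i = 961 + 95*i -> [961, 1056, 1151, 1246, 1341]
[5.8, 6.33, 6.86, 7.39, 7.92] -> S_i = 5.80 + 0.53*i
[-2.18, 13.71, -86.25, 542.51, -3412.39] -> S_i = -2.18*(-6.29)^i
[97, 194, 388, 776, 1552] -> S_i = 97*2^i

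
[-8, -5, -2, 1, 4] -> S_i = -8 + 3*i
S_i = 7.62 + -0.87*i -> [7.62, 6.75, 5.88, 5.01, 4.14]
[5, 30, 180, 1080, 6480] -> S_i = 5*6^i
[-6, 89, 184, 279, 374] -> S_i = -6 + 95*i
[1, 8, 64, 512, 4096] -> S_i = 1*8^i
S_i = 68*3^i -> [68, 204, 612, 1836, 5508]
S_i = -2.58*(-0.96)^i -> [-2.58, 2.48, -2.38, 2.28, -2.19]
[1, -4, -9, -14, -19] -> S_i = 1 + -5*i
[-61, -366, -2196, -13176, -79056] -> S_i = -61*6^i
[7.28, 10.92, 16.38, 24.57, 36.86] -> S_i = 7.28*1.50^i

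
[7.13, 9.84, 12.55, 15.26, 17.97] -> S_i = 7.13 + 2.71*i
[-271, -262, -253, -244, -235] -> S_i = -271 + 9*i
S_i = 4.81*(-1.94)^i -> [4.81, -9.33, 18.1, -35.12, 68.13]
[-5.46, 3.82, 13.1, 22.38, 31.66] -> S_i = -5.46 + 9.28*i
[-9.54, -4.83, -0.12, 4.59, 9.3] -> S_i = -9.54 + 4.71*i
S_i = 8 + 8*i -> [8, 16, 24, 32, 40]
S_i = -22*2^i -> [-22, -44, -88, -176, -352]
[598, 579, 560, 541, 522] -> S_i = 598 + -19*i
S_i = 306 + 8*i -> [306, 314, 322, 330, 338]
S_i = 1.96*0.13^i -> [1.96, 0.25, 0.03, 0.0, 0.0]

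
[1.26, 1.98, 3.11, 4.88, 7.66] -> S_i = 1.26*1.57^i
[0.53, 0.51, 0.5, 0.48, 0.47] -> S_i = 0.53*0.97^i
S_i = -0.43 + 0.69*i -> [-0.43, 0.26, 0.95, 1.64, 2.33]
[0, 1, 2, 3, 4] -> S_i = 0 + 1*i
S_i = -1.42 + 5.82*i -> [-1.42, 4.4, 10.22, 16.04, 21.86]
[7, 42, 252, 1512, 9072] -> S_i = 7*6^i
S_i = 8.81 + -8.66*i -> [8.81, 0.15, -8.51, -17.17, -25.83]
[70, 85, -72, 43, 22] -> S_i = Random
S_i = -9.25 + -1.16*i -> [-9.25, -10.41, -11.57, -12.73, -13.89]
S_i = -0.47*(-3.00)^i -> [-0.47, 1.41, -4.23, 12.69, -38.07]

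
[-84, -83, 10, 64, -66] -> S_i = Random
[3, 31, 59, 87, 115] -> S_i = 3 + 28*i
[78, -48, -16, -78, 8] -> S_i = Random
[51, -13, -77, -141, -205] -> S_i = 51 + -64*i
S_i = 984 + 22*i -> [984, 1006, 1028, 1050, 1072]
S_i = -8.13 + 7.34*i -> [-8.13, -0.79, 6.55, 13.89, 21.23]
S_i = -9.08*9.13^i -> [-9.08, -82.9, -756.88, -6910.32, -63091.22]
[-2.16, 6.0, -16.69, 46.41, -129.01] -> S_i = -2.16*(-2.78)^i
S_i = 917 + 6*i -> [917, 923, 929, 935, 941]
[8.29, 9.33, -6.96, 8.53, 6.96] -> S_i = Random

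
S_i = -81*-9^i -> [-81, 729, -6561, 59049, -531441]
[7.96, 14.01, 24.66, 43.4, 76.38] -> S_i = 7.96*1.76^i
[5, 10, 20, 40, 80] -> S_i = 5*2^i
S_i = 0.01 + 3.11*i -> [0.01, 3.12, 6.23, 9.34, 12.45]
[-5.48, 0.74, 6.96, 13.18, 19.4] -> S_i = -5.48 + 6.22*i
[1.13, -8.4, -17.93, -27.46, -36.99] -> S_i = 1.13 + -9.53*i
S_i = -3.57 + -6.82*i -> [-3.57, -10.39, -17.21, -24.03, -30.85]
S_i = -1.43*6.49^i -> [-1.43, -9.28, -60.23, -390.9, -2536.97]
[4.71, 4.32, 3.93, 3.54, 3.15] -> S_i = 4.71 + -0.39*i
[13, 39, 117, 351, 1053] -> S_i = 13*3^i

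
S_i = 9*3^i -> [9, 27, 81, 243, 729]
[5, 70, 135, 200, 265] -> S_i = 5 + 65*i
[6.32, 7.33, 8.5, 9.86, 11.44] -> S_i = 6.32*1.16^i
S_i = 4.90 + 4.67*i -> [4.9, 9.57, 14.24, 18.91, 23.58]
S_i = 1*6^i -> [1, 6, 36, 216, 1296]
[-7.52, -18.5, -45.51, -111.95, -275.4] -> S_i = -7.52*2.46^i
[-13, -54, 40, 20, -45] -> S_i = Random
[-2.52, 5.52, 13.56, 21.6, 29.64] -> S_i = -2.52 + 8.04*i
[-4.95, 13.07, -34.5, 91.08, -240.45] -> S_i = -4.95*(-2.64)^i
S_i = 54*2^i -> [54, 108, 216, 432, 864]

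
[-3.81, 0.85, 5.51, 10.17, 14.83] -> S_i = -3.81 + 4.66*i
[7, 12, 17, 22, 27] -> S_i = 7 + 5*i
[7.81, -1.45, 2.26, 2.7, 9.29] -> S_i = Random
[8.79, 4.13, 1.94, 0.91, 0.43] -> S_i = 8.79*0.47^i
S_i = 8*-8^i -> [8, -64, 512, -4096, 32768]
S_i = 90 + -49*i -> [90, 41, -8, -57, -106]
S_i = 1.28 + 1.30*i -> [1.28, 2.58, 3.88, 5.18, 6.48]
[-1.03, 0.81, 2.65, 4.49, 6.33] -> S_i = -1.03 + 1.84*i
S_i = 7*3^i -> [7, 21, 63, 189, 567]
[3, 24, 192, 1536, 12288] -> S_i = 3*8^i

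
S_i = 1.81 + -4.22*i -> [1.81, -2.41, -6.63, -10.85, -15.07]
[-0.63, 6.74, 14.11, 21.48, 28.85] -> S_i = -0.63 + 7.37*i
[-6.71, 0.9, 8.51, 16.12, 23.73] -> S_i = -6.71 + 7.61*i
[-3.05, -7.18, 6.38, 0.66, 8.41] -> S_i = Random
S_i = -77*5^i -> [-77, -385, -1925, -9625, -48125]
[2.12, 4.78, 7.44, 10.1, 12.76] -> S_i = 2.12 + 2.66*i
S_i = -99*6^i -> [-99, -594, -3564, -21384, -128304]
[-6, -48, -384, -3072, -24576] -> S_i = -6*8^i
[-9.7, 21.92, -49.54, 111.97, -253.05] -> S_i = -9.70*(-2.26)^i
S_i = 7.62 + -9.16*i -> [7.62, -1.54, -10.7, -19.86, -29.02]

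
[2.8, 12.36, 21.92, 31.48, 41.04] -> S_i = 2.80 + 9.56*i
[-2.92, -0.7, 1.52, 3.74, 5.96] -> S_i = -2.92 + 2.22*i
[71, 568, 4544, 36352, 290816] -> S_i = 71*8^i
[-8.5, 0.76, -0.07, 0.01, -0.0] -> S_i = -8.50*(-0.09)^i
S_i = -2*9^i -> [-2, -18, -162, -1458, -13122]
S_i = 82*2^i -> [82, 164, 328, 656, 1312]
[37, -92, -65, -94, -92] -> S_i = Random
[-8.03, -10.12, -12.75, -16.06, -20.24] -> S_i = -8.03*1.26^i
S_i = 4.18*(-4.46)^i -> [4.18, -18.64, 83.15, -370.84, 1653.92]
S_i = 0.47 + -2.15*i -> [0.47, -1.68, -3.83, -5.98, -8.13]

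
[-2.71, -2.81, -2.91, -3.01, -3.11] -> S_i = -2.71 + -0.10*i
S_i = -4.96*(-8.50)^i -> [-4.96, 42.16, -358.36, 3046.06, -25891.51]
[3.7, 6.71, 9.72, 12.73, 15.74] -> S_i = 3.70 + 3.01*i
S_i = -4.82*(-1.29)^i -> [-4.82, 6.22, -8.02, 10.35, -13.35]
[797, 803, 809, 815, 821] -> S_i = 797 + 6*i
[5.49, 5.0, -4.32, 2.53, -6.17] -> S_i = Random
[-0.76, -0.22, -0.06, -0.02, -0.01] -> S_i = -0.76*0.29^i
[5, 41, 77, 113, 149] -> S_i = 5 + 36*i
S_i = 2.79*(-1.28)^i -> [2.79, -3.57, 4.57, -5.85, 7.49]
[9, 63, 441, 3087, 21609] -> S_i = 9*7^i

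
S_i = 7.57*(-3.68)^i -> [7.57, -27.86, 102.52, -377.26, 1388.31]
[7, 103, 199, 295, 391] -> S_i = 7 + 96*i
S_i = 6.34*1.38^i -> [6.34, 8.75, 12.07, 16.66, 22.99]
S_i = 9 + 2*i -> [9, 11, 13, 15, 17]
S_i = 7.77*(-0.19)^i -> [7.77, -1.48, 0.28, -0.05, 0.01]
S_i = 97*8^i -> [97, 776, 6208, 49664, 397312]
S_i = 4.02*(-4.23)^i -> [4.02, -17.0, 71.93, -304.26, 1287.03]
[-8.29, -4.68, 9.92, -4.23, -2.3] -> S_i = Random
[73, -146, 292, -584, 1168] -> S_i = 73*-2^i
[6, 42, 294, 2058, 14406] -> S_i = 6*7^i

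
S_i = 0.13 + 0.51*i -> [0.13, 0.64, 1.15, 1.66, 2.17]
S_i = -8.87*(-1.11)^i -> [-8.87, 9.85, -10.93, 12.13, -13.47]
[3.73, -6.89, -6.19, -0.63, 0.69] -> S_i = Random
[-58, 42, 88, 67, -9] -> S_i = Random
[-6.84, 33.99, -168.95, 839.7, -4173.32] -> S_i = -6.84*(-4.97)^i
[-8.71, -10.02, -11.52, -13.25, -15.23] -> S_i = -8.71*1.15^i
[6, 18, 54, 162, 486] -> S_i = 6*3^i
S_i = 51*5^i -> [51, 255, 1275, 6375, 31875]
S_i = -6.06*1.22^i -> [-6.06, -7.39, -9.02, -11.0, -13.42]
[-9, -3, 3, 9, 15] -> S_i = -9 + 6*i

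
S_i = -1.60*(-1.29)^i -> [-1.6, 2.06, -2.66, 3.43, -4.43]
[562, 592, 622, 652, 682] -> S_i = 562 + 30*i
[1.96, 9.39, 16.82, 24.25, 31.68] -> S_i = 1.96 + 7.43*i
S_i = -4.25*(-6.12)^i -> [-4.25, 26.01, -159.18, 974.19, -5962.04]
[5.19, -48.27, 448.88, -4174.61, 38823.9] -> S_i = 5.19*(-9.30)^i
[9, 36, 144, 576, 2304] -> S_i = 9*4^i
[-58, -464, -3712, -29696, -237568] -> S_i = -58*8^i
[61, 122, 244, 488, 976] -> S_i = 61*2^i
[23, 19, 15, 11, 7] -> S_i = 23 + -4*i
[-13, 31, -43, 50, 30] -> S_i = Random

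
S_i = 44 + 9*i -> [44, 53, 62, 71, 80]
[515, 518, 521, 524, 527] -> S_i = 515 + 3*i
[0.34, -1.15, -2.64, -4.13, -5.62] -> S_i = 0.34 + -1.49*i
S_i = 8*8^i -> [8, 64, 512, 4096, 32768]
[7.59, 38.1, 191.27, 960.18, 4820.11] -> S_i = 7.59*5.02^i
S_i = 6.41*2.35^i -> [6.41, 15.06, 35.4, 83.19, 195.49]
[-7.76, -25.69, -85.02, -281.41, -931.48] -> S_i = -7.76*3.31^i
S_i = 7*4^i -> [7, 28, 112, 448, 1792]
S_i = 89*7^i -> [89, 623, 4361, 30527, 213689]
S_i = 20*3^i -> [20, 60, 180, 540, 1620]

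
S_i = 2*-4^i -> [2, -8, 32, -128, 512]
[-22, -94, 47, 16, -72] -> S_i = Random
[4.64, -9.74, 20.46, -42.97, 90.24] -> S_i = 4.64*(-2.10)^i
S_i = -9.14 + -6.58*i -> [-9.14, -15.72, -22.3, -28.88, -35.46]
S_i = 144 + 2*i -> [144, 146, 148, 150, 152]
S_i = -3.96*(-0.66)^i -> [-3.96, 2.61, -1.72, 1.14, -0.75]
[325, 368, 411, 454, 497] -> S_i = 325 + 43*i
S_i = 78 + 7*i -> [78, 85, 92, 99, 106]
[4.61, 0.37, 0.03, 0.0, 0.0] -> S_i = 4.61*0.08^i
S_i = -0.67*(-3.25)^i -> [-0.67, 2.18, -7.08, 23.0, -74.75]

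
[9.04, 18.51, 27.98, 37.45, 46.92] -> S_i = 9.04 + 9.47*i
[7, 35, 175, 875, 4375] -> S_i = 7*5^i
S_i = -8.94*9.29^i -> [-8.94, -83.05, -771.56, -7167.78, -66588.68]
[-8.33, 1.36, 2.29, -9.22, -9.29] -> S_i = Random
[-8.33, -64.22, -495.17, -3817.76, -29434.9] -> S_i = -8.33*7.71^i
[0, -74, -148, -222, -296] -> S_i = 0 + -74*i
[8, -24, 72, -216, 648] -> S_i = 8*-3^i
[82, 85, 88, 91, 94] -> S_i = 82 + 3*i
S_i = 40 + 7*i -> [40, 47, 54, 61, 68]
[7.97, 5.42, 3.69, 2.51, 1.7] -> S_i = 7.97*0.68^i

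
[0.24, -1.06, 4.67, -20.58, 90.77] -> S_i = 0.24*(-4.41)^i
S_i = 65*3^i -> [65, 195, 585, 1755, 5265]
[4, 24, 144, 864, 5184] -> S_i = 4*6^i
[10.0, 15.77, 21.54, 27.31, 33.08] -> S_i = 10.00 + 5.77*i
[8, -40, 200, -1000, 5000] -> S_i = 8*-5^i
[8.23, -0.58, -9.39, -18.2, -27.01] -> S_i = 8.23 + -8.81*i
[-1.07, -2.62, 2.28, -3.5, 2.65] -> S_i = Random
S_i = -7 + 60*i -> [-7, 53, 113, 173, 233]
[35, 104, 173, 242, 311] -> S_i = 35 + 69*i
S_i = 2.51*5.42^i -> [2.51, 13.6, 73.73, 399.64, 2166.06]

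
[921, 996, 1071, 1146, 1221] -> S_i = 921 + 75*i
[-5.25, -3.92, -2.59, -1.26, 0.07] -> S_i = -5.25 + 1.33*i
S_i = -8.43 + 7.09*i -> [-8.43, -1.34, 5.75, 12.84, 19.93]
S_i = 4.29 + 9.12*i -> [4.29, 13.41, 22.53, 31.65, 40.77]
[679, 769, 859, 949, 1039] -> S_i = 679 + 90*i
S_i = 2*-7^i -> [2, -14, 98, -686, 4802]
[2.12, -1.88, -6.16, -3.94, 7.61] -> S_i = Random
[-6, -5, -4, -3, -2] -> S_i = -6 + 1*i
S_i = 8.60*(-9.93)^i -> [8.6, -85.4, 848.0, -8420.66, 83617.17]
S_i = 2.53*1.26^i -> [2.53, 3.19, 4.02, 5.06, 6.38]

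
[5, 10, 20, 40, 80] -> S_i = 5*2^i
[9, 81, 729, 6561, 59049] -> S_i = 9*9^i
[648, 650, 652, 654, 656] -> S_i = 648 + 2*i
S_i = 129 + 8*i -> [129, 137, 145, 153, 161]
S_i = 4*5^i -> [4, 20, 100, 500, 2500]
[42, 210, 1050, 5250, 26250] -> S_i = 42*5^i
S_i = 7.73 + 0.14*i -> [7.73, 7.87, 8.01, 8.15, 8.29]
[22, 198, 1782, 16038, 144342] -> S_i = 22*9^i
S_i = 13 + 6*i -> [13, 19, 25, 31, 37]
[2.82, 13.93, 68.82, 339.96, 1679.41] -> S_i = 2.82*4.94^i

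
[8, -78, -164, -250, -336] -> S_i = 8 + -86*i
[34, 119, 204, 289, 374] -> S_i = 34 + 85*i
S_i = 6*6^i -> [6, 36, 216, 1296, 7776]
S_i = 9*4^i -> [9, 36, 144, 576, 2304]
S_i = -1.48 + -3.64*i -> [-1.48, -5.12, -8.76, -12.4, -16.04]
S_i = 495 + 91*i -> [495, 586, 677, 768, 859]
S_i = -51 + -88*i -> [-51, -139, -227, -315, -403]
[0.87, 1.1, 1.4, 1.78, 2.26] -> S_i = 0.87*1.27^i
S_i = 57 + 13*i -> [57, 70, 83, 96, 109]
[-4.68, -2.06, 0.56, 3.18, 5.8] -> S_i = -4.68 + 2.62*i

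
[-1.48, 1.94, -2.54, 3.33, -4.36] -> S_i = -1.48*(-1.31)^i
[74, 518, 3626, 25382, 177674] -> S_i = 74*7^i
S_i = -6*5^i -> [-6, -30, -150, -750, -3750]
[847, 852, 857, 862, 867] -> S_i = 847 + 5*i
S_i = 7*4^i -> [7, 28, 112, 448, 1792]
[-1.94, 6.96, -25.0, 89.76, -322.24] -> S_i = -1.94*(-3.59)^i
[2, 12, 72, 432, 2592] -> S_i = 2*6^i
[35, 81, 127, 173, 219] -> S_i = 35 + 46*i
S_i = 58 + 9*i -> [58, 67, 76, 85, 94]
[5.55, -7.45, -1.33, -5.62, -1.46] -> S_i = Random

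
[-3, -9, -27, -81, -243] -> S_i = -3*3^i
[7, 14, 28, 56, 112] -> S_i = 7*2^i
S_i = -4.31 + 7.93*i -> [-4.31, 3.62, 11.55, 19.48, 27.41]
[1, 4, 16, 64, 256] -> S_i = 1*4^i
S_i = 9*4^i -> [9, 36, 144, 576, 2304]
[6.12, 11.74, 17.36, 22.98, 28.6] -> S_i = 6.12 + 5.62*i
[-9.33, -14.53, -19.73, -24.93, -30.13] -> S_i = -9.33 + -5.20*i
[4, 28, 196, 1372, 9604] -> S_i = 4*7^i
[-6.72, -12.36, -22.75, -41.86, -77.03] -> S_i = -6.72*1.84^i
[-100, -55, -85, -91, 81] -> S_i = Random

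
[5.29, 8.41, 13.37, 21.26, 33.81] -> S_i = 5.29*1.59^i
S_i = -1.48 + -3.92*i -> [-1.48, -5.4, -9.32, -13.24, -17.16]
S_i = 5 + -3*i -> [5, 2, -1, -4, -7]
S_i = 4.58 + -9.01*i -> [4.58, -4.43, -13.44, -22.45, -31.46]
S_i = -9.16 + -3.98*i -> [-9.16, -13.14, -17.12, -21.1, -25.08]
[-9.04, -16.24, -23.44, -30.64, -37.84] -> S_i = -9.04 + -7.20*i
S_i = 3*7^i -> [3, 21, 147, 1029, 7203]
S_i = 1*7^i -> [1, 7, 49, 343, 2401]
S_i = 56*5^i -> [56, 280, 1400, 7000, 35000]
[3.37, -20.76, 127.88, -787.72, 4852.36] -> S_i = 3.37*(-6.16)^i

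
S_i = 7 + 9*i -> [7, 16, 25, 34, 43]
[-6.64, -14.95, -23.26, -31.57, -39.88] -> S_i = -6.64 + -8.31*i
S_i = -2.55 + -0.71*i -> [-2.55, -3.26, -3.97, -4.68, -5.39]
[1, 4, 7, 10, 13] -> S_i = 1 + 3*i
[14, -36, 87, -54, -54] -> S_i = Random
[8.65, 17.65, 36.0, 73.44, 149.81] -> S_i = 8.65*2.04^i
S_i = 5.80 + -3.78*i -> [5.8, 2.02, -1.76, -5.54, -9.32]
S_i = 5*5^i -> [5, 25, 125, 625, 3125]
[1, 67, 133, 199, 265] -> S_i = 1 + 66*i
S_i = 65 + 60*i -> [65, 125, 185, 245, 305]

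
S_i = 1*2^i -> [1, 2, 4, 8, 16]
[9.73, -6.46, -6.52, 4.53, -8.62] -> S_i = Random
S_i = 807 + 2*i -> [807, 809, 811, 813, 815]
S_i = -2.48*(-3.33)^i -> [-2.48, 8.26, -27.5, 91.58, -304.95]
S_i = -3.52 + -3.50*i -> [-3.52, -7.02, -10.52, -14.02, -17.52]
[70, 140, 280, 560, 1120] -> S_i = 70*2^i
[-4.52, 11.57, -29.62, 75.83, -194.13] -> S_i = -4.52*(-2.56)^i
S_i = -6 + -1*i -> [-6, -7, -8, -9, -10]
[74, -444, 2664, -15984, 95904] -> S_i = 74*-6^i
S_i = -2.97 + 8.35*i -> [-2.97, 5.38, 13.73, 22.08, 30.43]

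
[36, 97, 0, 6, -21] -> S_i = Random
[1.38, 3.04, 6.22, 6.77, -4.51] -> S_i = Random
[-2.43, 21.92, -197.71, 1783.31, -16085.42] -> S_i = -2.43*(-9.02)^i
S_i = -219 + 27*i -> [-219, -192, -165, -138, -111]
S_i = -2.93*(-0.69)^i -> [-2.93, 2.02, -1.39, 0.96, -0.66]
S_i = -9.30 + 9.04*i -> [-9.3, -0.26, 8.78, 17.82, 26.86]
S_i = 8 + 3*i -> [8, 11, 14, 17, 20]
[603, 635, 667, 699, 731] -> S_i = 603 + 32*i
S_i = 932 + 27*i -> [932, 959, 986, 1013, 1040]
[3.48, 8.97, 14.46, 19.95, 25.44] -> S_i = 3.48 + 5.49*i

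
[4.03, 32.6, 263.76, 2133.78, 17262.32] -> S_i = 4.03*8.09^i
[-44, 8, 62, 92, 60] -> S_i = Random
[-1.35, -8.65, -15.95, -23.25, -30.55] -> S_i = -1.35 + -7.30*i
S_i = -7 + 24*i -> [-7, 17, 41, 65, 89]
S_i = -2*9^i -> [-2, -18, -162, -1458, -13122]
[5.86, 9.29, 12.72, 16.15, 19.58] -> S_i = 5.86 + 3.43*i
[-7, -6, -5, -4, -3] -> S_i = -7 + 1*i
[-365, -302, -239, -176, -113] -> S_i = -365 + 63*i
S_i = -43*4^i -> [-43, -172, -688, -2752, -11008]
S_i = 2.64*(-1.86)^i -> [2.64, -4.91, 9.13, -16.99, 31.6]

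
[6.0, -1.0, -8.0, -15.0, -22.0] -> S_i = 6.00 + -7.00*i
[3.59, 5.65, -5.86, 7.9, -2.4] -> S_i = Random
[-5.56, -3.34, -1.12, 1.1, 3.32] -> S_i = -5.56 + 2.22*i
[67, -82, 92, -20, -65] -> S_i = Random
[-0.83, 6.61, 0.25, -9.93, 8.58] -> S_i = Random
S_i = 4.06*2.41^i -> [4.06, 9.78, 23.58, 56.83, 136.96]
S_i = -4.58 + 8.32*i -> [-4.58, 3.74, 12.06, 20.38, 28.7]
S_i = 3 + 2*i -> [3, 5, 7, 9, 11]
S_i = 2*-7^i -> [2, -14, 98, -686, 4802]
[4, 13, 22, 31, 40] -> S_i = 4 + 9*i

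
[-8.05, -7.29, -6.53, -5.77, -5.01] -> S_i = -8.05 + 0.76*i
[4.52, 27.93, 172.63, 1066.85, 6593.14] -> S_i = 4.52*6.18^i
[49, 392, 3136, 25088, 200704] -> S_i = 49*8^i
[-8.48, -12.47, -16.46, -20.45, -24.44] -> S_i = -8.48 + -3.99*i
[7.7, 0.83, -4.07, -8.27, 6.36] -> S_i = Random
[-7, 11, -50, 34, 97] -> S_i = Random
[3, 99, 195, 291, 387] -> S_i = 3 + 96*i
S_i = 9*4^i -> [9, 36, 144, 576, 2304]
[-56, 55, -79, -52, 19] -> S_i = Random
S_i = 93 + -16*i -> [93, 77, 61, 45, 29]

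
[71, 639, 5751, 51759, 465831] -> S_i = 71*9^i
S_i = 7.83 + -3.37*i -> [7.83, 4.46, 1.09, -2.28, -5.65]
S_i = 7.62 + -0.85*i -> [7.62, 6.77, 5.92, 5.07, 4.22]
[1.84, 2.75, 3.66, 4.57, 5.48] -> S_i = 1.84 + 0.91*i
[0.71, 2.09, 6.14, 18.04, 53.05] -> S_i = 0.71*2.94^i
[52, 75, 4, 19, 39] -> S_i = Random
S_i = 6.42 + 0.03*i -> [6.42, 6.45, 6.48, 6.51, 6.54]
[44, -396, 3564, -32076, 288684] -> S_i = 44*-9^i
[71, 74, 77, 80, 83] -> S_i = 71 + 3*i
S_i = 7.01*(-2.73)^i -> [7.01, -19.14, 52.24, -142.63, 389.38]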